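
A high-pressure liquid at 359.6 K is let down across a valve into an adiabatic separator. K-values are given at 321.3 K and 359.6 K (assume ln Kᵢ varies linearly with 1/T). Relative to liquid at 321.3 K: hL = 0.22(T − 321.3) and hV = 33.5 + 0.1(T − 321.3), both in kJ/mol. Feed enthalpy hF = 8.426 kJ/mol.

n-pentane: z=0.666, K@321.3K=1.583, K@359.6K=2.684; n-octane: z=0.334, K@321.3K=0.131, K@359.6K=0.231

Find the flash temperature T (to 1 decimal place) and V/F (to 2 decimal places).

Adiabatic flash: solve Rachford–Rice at each trial T, then check hF = ψ·hV(T) + (1−ψ)·hL(T).
  T = 321.3 K: K = (1.583, 0.131), RR gives ψ = 0.193, H_out = 6.482 kJ/mol
  T = 359.6 K: K = (2.684, 0.231), RR gives ψ = 0.668, H_out = 27.726 kJ/mol
  T = 340.5 K: K = (2.094, 0.177), RR gives ψ = 0.504, H_out = 19.937 kJ/mol
  T = 330.9 K: K = (1.828, 0.153), RR gives ψ = 0.383, H_out = 14.493 kJ/mol
  T = 326.1 K: K = (1.703, 0.142), RR gives ψ = 0.301, H_out = 10.957 kJ/mol
  T = 323.7 K: K = (1.642, 0.136), RR gives ψ = 0.251, H_out = 8.866 kJ/mol
  T = 322.5 K: K = (1.612, 0.134), RR gives ψ = 0.223, H_out = 7.715 kJ/mol
Linear interpolation between T = 322.5 (H_out = 7.715) and T = 323.7 (H_out = 8.866) on hF = 8.426 gives T ≈ 323.2 K, at which ψ = 0.24.

T = 323.2 K, V/F = 0.24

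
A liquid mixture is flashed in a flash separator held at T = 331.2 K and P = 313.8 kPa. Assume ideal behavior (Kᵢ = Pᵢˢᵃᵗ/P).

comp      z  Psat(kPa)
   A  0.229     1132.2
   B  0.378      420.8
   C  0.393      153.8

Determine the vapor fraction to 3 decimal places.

ψ = 0.708

Raoult's law: Kᵢ = Pᵢˢᵃᵗ/P = Pᵢˢᵃᵗ/313.8.
  K_A = 1132.2/313.8 = 3.60803, K_B = 420.8/313.8 = 1.34098, K_C = 153.8/313.8 = 0.49012
Newton–Raphson from ψ = 0.37:
  ψ = 0.370: g = 0.1714, g' = -0.593 → ψ = 0.659
  ψ = 0.659: g = 0.0232, g' = -0.472 → ψ = 0.708
Converged at ψ = 0.708.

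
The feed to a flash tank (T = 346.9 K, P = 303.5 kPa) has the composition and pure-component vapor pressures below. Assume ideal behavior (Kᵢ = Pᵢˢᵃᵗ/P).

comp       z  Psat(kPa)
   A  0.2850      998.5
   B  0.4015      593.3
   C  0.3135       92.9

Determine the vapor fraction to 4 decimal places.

Raoult's law: Kᵢ = Pᵢˢᵃᵗ/P = Pᵢˢᵃᵗ/303.5.
  K_A = 998.5/303.5 = 3.289951, K_B = 593.3/303.5 = 1.954860, K_C = 92.9/303.5 = 0.306096
Material balance + equilibrium reduce to Σ zᵢ(Kᵢ−1)/(1+ψ(Kᵢ−1)) = 0.
g(0) = ΣzᵢKᵢ − 1 = 0.8185 and g(1) = 1 − Σzᵢ/Kᵢ = -0.3162, so a root lies in (0, 1).
Newton–Raphson from ψ = 0.5:
  ψ = 0.5000: g = 0.23064, g' = -0.8465 → ψ = 0.7725
  ψ = 0.7725: g = -0.01251, g' = -1.0174 → ψ = 0.7602
  ψ = 0.7602: g = -0.00012, g' = -0.9979 → ψ = 0.7600
Converged at ψ = 0.7600.

ψ = 0.7600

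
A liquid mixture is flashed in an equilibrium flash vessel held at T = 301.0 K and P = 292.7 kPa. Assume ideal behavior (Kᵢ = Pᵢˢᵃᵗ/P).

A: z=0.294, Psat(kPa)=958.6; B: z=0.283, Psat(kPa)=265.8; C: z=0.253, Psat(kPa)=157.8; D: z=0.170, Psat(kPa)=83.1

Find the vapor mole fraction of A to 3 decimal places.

y_A = 0.496

Raoult's law: Kᵢ = Pᵢˢᵃᵗ/P = Pᵢˢᵃᵗ/292.7.
  K_A = 958.6/292.7 = 3.27503, K_B = 265.8/292.7 = 0.90810, K_C = 157.8/292.7 = 0.53912, K_D = 83.1/292.7 = 0.28391
Let ψ = V/F and solve Σ zᵢ(Kᵢ−1)/(1+ψ(Kᵢ−1)) = 0.
Check two-phase: ΣzᵢKᵢ = 1.405 > 1 and Σzᵢ/Kᵢ = 1.469 > 1, so g(0) = 0.405 > 0 and g(1) = -0.469 < 0.
Iterate (Newton) starting at ψ = 0.5:
  ψ = 0.500: g = -0.0555, g' = -0.638 → ψ = 0.413
  ψ = 0.413: g = 0.0009, g' = -0.665 → ψ = 0.414
Converged at ψ = 0.414.
Compositions from xᵢ = zᵢ/(1+ψ(Kᵢ−1)), yᵢ = Kᵢxᵢ:
  A: x = 0.151, y = 0.496
  B: x = 0.294, y = 0.267
  C: x = 0.313, y = 0.169
  D: x = 0.242, y = 0.069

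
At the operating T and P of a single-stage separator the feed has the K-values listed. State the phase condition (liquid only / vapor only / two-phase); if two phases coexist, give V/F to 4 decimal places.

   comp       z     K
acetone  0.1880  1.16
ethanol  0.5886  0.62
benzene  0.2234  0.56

ΣzᵢKᵢ = 0.7081; Σzᵢ/Kᵢ = 1.5104.
Since ΣzᵢKᵢ < 1 the mixture is below its bubble point — single liquid phase.

liquid only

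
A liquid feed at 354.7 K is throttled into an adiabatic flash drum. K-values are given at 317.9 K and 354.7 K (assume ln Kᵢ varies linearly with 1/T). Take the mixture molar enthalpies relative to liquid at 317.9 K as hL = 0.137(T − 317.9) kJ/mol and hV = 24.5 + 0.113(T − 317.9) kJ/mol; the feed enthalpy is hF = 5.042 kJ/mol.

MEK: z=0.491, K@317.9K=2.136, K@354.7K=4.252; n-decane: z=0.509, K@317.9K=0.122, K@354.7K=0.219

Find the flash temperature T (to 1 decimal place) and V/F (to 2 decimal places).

Adiabatic flash: solve Rachford–Rice at each trial T, then check hF = ψ·hV(T) + (1−ψ)·hL(T).
  T = 317.9 K: K = (2.136, 0.122), RR gives ψ = 0.111, H_out = 2.723 kJ/mol
  T = 354.7 K: K = (4.252, 0.219), RR gives ψ = 0.472, H_out = 16.193 kJ/mol
  T = 336.3 K: K = (3.071, 0.166), RR gives ψ = 0.343, H_out = 10.773 kJ/mol
  T = 327.1 K: K = (2.574, 0.143), RR gives ψ = 0.250, H_out = 7.320 kJ/mol
  T = 322.5 K: K = (2.348, 0.132), RR gives ψ = 0.188, H_out = 5.221 kJ/mol
  T = 320.2 K: K = (2.240, 0.127), RR gives ψ = 0.152, H_out = 4.032 kJ/mol
  T = 321.4 K: K = (2.296, 0.130), RR gives ψ = 0.171, H_out = 4.666 kJ/mol
Linear interpolation between T = 321.4 (H_out = 4.666) and T = 322.5 (H_out = 5.221) on hF = 5.042 gives T ≈ 322.1 K, at which ψ = 0.18.

T = 322.1 K, V/F = 0.18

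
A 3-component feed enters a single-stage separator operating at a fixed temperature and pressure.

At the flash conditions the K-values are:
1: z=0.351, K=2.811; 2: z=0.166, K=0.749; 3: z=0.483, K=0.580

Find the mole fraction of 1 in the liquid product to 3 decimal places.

x_1 = 0.174

Rachford–Rice: g(V/F) = Σ zᵢ(Kᵢ−1)/(1+V/F(Kᵢ−1)) = 0.
g(0) = ΣzᵢKᵢ − 1 = 0.391 and g(1) = 1 − Σzᵢ/Kᵢ = -0.179, so a root lies in (0, 1).
Newton–Raphson from V/F = 0.5:
  V/F = 0.500: g = 0.0292, g' = -0.467 → V/F = 0.562
  V/F = 0.562: g = 0.0008, g' = -0.443 → V/F = 0.564
Converged at V/F = 0.564.
Compositions from xᵢ = zᵢ/(1+V/F(Kᵢ−1)), yᵢ = Kᵢxᵢ:
  1: x = 0.174, y = 0.488
  2: x = 0.193, y = 0.145
  3: x = 0.633, y = 0.367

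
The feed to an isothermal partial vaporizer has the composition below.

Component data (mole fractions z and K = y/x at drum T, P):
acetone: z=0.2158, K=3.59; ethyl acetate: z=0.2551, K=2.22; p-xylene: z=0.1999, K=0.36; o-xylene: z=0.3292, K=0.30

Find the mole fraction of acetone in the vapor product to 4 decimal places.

Newton–Raphson from ψ = 0.38:
  ψ = 0.3800: g = 0.01133, g' = -0.9873 → ψ = 0.3915
Converged at ψ = 0.3915.
Compositions from xᵢ = zᵢ/(1+ψ(Kᵢ−1)), yᵢ = Kᵢxᵢ:
  acetone: x = 0.1072, y = 0.3847
  ethyl acetate: x = 0.1726, y = 0.3833
  p-xylene: x = 0.2667, y = 0.0960
  o-xylene: x = 0.4535, y = 0.1360

y_acetone = 0.3847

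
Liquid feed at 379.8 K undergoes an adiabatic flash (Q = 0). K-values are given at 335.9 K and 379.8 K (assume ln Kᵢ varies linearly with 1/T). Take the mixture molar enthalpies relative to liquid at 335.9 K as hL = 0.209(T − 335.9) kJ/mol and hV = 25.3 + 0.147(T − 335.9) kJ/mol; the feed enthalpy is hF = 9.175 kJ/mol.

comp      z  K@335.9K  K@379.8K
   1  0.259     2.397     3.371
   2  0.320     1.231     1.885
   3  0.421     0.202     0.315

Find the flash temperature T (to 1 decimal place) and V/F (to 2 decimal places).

T = 347.8 K, V/F = 0.27

Adiabatic flash: solve Rachford–Rice at each trial T, then check hF = ψ·hV(T) + (1−ψ)·hL(T).
  T = 335.9 K: K = (2.397, 1.231, 0.202), RR gives ψ = 0.134, H_out = 3.400 kJ/mol
  T = 379.8 K: K = (3.371, 1.885, 0.315), RR gives ψ = 0.544, H_out = 21.449 kJ/mol
  T = 357.9 K: K = (2.874, 1.544, 0.256), RR gives ψ = 0.369, H_out = 13.431 kJ/mol
  T = 346.9 K: K = (2.632, 1.384, 0.228), RR gives ψ = 0.262, H_out = 8.760 kJ/mol
  T = 352.4 K: K = (2.752, 1.463, 0.242), RR gives ψ = 0.318, H_out = 11.167 kJ/mol
  T = 349.6 K: K = (2.691, 1.422, 0.235), RR gives ψ = 0.290, H_out = 9.961 kJ/mol
  T = 348.2 K: K = (2.660, 1.402, 0.231), RR gives ψ = 0.276, H_out = 9.343 kJ/mol
Linear interpolation between T = 346.9 (H_out = 8.760) and T = 348.2 (H_out = 9.343) on hF = 9.175 gives T ≈ 347.8 K, at which ψ = 0.27.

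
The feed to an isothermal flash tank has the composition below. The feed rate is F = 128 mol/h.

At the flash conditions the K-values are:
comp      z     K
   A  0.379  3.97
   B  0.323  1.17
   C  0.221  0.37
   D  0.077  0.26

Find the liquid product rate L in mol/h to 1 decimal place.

L = 31.2 mol/h

Let β = V/F and solve Σ zᵢ(Kᵢ−1)/(1+β(Kᵢ−1)) = 0.
Feasibility: ΣzᵢKᵢ = 1.984, Σzᵢ/Kᵢ = 1.265 — both > 1, two phases present.
Newton–Raphson from β = 0.5:
  β = 0.500: g = 0.2099, g' = -0.842 → β = 0.749
  β = 0.749: g = 0.0062, g' = -0.856 → β = 0.756
Converged at β = 0.756.
Then V = β·F = 0.7564·128 = 96.8 mol/h and L = F − V = 31.2 mol/h.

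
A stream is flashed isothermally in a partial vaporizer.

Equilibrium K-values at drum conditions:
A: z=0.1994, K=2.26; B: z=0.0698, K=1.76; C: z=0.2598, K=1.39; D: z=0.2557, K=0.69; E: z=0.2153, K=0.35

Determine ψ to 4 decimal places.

ψ = 0.4402

Let ψ = V/F and solve Σ zᵢ(Kᵢ−1)/(1+ψ(Kᵢ−1)) = 0.
g(0) = ΣzᵢKᵢ − 1 = 0.1864 and g(1) = 1 − Σzᵢ/Kᵢ = -0.3005, so a root lies in (0, 1).
Newton–Raphson from ψ = 0.5:
  ψ = 0.5000: g = -0.02377, g' = -0.4021 → ψ = 0.4409
  ψ = 0.4409: g = -0.00027, g' = -0.3939 → ψ = 0.4402
Converged at ψ = 0.4402.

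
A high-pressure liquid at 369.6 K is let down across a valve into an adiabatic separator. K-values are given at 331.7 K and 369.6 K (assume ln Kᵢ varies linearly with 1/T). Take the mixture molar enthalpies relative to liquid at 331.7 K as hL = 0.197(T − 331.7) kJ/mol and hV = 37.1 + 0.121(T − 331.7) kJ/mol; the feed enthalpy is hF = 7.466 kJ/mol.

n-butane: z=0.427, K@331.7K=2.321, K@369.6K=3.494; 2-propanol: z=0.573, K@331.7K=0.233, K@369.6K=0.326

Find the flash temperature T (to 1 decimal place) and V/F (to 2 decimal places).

T = 336.9 K, V/F = 0.18

Adiabatic flash: solve Rachford–Rice at each trial T, then check hF = ψ·hV(T) + (1−ψ)·hL(T).
  T = 331.7 K: K = (2.321, 0.233), RR gives ψ = 0.123, H_out = 4.562 kJ/mol
  T = 369.6 K: K = (3.494, 0.326), RR gives ψ = 0.404, H_out = 21.283 kJ/mol
  T = 350.6 K: K = (2.878, 0.278), RR gives ψ = 0.286, H_out = 13.933 kJ/mol
  T = 341.1 K: K = (2.591, 0.255), RR gives ψ = 0.213, H_out = 9.600 kJ/mol
  T = 336.4 K: K = (2.454, 0.244), RR gives ψ = 0.171, H_out = 7.197 kJ/mol
  T = 338.8 K: K = (2.523, 0.250), RR gives ψ = 0.193, H_out = 8.450 kJ/mol
Linear interpolation between T = 336.4 (H_out = 7.197) and T = 338.8 (H_out = 8.450) on hF = 7.466 gives T ≈ 336.9 K, at which ψ = 0.18.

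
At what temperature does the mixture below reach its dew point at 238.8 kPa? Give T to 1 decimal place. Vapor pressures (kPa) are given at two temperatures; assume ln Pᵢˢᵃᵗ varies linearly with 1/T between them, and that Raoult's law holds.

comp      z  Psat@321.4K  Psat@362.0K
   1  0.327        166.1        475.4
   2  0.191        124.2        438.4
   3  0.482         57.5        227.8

T = 353.1 K

Dew-point temperature: Σzᵢ·P/Pᵢˢᵃᵗ(T) = 1. Interpolate ln Pᵢˢᵃᵗ = aᵢ + bᵢ/T.
  T = 321.4 K: ΣzᵢP/Pᵢˢᵃᵗ = 2.8391
  T = 362.0 K: ΣzᵢP/Pᵢˢᵃᵗ = 0.7736
  T = 341.7 K: ΣzᵢP/Pᵢˢᵃᵗ = 1.4230
  T = 351.9 K: ΣzᵢP/Pᵢˢᵃᵗ = 1.0380
  T = 356.9 K: ΣzᵢP/Pᵢˢᵃᵗ = 0.8954
  T = 354.4 K: ΣzᵢP/Pᵢˢᵃᵗ = 0.9635
  T = 353.1 K: ΣzᵢP/Pᵢˢᵃᵗ = 1.0014
Interpolating between 353.1 K and 354.4 K gives T ≈ 353.1 K.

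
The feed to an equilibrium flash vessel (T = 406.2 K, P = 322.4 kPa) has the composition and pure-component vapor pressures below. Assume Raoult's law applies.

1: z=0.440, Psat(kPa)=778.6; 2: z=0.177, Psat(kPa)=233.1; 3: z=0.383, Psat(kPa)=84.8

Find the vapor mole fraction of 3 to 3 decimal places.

Raoult's law: Kᵢ = Pᵢˢᵃᵗ/P = Pᵢˢᵃᵗ/322.4.
  K_1 = 778.6/322.4 = 2.41501, K_2 = 233.1/322.4 = 0.72301, K_3 = 84.8/322.4 = 0.26303
Let ψ = V/F and solve Σ zᵢ(Kᵢ−1)/(1+ψ(Kᵢ−1)) = 0.
g(0) = ΣzᵢKᵢ − 1 = 0.291 and g(1) = 1 − Σzᵢ/Kᵢ = -0.883, so a root lies in (0, 1).
Newton–Raphson from ψ = 0.5:
  ψ = 0.500: g = -0.1392, g' = -0.842 → ψ = 0.335
  ψ = 0.335: g = -0.0062, g' = -0.789 → ψ = 0.327
Converged at ψ = 0.327.
Compositions from xᵢ = zᵢ/(1+ψ(Kᵢ−1)), yᵢ = Kᵢxᵢ:
  1: x = 0.301, y = 0.727
  2: x = 0.195, y = 0.141
  3: x = 0.505, y = 0.133

y_3 = 0.133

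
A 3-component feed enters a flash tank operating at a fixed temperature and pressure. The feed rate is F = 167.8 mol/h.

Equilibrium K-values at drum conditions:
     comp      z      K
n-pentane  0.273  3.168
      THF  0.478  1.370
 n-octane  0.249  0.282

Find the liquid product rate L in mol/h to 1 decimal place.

L = 46.8 mol/h

Material balance + equilibrium reduce to Σ zᵢ(Kᵢ−1)/(1+ψ(Kᵢ−1)) = 0.
Check two-phase: ΣzᵢKᵢ = 1.590 > 1 and Σzᵢ/Kᵢ = 1.318 > 1, so g(0) = 0.590 > 0 and g(1) = -0.318 < 0.
Iterate (Newton) starting at ψ = 0.38:
  ψ = 0.380: g = 0.2337, g' = -0.679 → ψ = 0.724
  ψ = 0.724: g = -0.0027, g' = -0.792 → ψ = 0.721
Converged at ψ = 0.721.
Then V = ψ·F = 0.7208·167.8 = 121.0 mol/h and L = F − V = 46.8 mol/h.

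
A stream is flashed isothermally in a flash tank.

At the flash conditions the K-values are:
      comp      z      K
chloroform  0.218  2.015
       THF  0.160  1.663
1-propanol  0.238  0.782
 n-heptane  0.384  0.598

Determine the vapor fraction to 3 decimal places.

Let ψ = V/F and solve Σ zᵢ(Kᵢ−1)/(1+ψ(Kᵢ−1)) = 0.
g(0) = ΣzᵢKᵢ − 1 = 0.121 and g(1) = 1 − Σzᵢ/Kᵢ = -0.151, so a root lies in (0, 1).
Newton–Raphson from ψ = 0.33:
  ψ = 0.330: g = 0.0189, g' = -0.269 → ψ = 0.400
  ψ = 0.400: g = 0.0004, g' = -0.259 → ψ = 0.402
Converged at ψ = 0.402.

ψ = 0.402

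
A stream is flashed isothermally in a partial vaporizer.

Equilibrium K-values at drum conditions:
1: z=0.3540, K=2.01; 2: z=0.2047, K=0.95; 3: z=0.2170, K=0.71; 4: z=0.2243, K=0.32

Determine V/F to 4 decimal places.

Material balance + equilibrium reduce to Σ zᵢ(Kᵢ−1)/(1+V/F(Kᵢ−1)) = 0.
Feasibility: ΣzᵢKᵢ = 1.1319, Σzᵢ/Kᵢ = 1.3982 — both > 1, two phases present.
Iterate (Newton) starting at V/F = 0.37:
  V/F = 0.3700: g = -0.02445, g' = -0.4000 → V/F = 0.3089
  V/F = 0.3089: g = -0.00007, g' = -0.3985 → V/F = 0.3087
Converged at V/F = 0.3087.

V/F = 0.3087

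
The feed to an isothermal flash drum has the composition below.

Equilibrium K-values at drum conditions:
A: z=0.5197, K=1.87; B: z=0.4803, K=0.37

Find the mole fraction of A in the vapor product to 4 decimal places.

y_A = 0.7854

Material balance + equilibrium reduce to Σ zᵢ(Kᵢ−1)/(1+ψ(Kᵢ−1)) = 0.
Check two-phase: ΣzᵢKᵢ = 1.1496 > 1 and Σzᵢ/Kᵢ = 1.5760 > 1, so g(0) = 0.1496 > 0 and g(1) = -0.5760 < 0.
Newton iteration, ψ⁰ = 0.41:
  ψ = 0.4100: g = -0.07470, g' = -0.5602 → ψ = 0.2767
  ψ = 0.2767: g = -0.00204, g' = -0.5351 → ψ = 0.2729
Converged at ψ = 0.2729.
Compositions from xᵢ = zᵢ/(1+ψ(Kᵢ−1)), yᵢ = Kᵢxᵢ:
  A: x = 0.4200, y = 0.7854
  B: x = 0.5800, y = 0.2146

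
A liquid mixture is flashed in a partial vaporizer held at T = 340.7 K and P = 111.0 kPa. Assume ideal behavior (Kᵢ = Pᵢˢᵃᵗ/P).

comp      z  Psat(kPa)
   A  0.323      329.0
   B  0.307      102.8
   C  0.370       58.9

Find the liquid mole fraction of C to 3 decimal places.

Raoult's law: Kᵢ = Pᵢˢᵃᵗ/P = Pᵢˢᵃᵗ/111.0.
  K_A = 329.0/111.0 = 2.96396, K_B = 102.8/111.0 = 0.92613, K_C = 58.9/111.0 = 0.53063
Let β = V/F and solve Σ zᵢ(Kᵢ−1)/(1+β(Kᵢ−1)) = 0.
g(0) = ΣzᵢKᵢ − 1 = 0.438 and g(1) = 1 − Σzᵢ/Kᵢ = -0.138, so a root lies in (0, 1).
Newton–Raphson from β = 0.46:
  β = 0.460: g = 0.0883, g' = -0.478 → β = 0.645
  β = 0.645: g = 0.0071, g' = -0.412 → β = 0.662
Converged at β = 0.662.
Compositions from xᵢ = zᵢ/(1+β(Kᵢ−1)), yᵢ = Kᵢxᵢ:
  A: x = 0.140, y = 0.416
  B: x = 0.323, y = 0.299
  C: x = 0.537, y = 0.285

x_C = 0.537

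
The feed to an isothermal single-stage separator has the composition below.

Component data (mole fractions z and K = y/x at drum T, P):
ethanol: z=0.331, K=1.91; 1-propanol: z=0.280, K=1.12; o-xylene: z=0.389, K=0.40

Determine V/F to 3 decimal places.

V/F = 0.259

Rachford–Rice: g(V/F) = Σ zᵢ(Kᵢ−1)/(1+V/F(Kᵢ−1)) = 0.
Feasibility: ΣzᵢKᵢ = 1.101, Σzᵢ/Kᵢ = 1.396 — both > 1, two phases present.
Newton–Raphson from V/F = 0.36:
  V/F = 0.360: g = -0.0386, g' = -0.387 → V/F = 0.260
  V/F = 0.260: g = -0.0005, g' = -0.380 → V/F = 0.259
Converged at V/F = 0.259.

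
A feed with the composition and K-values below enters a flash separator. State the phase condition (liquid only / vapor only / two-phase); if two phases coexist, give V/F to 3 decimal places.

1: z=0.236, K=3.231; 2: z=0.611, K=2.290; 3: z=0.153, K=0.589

ΣzᵢKᵢ = 2.252; Σzᵢ/Kᵢ = 0.600.
Since Σzᵢ/Kᵢ < 1 the mixture is above its dew point — single vapor phase.

vapor only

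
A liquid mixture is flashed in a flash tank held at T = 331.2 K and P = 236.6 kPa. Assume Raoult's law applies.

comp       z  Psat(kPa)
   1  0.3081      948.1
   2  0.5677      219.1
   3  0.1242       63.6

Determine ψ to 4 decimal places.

ψ = 0.8135

Raoult's law: Kᵢ = Pᵢˢᵃᵗ/P = Pᵢˢᵃᵗ/236.6.
  K_1 = 948.1/236.6 = 4.007185, K_2 = 219.1/236.6 = 0.926036, K_3 = 63.6/236.6 = 0.268808
Material balance + equilibrium reduce to Σ zᵢ(Kᵢ−1)/(1+ψ(Kᵢ−1)) = 0.
Check two-phase: ΣzᵢKᵢ = 1.7937 > 1 and Σzᵢ/Kᵢ = 1.1520 > 1, so g(0) = 0.7937 > 0 and g(1) = -0.1520 < 0.
Newton iteration, ψ⁰ = 0.5:
  ψ = 0.5000: g = 0.18332, g' = -0.6129 → ψ = 0.7991
  ψ = 0.7991: g = 0.00916, g' = -0.6284 → ψ = 0.8137
  ψ = 0.8137: g = -0.00010, g' = -0.6428 → ψ = 0.8135
Converged at ψ = 0.8135.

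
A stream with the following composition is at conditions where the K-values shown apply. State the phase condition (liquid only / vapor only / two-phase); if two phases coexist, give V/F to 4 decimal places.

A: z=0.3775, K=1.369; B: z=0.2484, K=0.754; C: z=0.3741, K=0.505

liquid only

ΣzᵢKᵢ = 0.8930; Σzᵢ/Kᵢ = 1.3460.
Since ΣzᵢKᵢ < 1 the mixture is below its bubble point — single liquid phase.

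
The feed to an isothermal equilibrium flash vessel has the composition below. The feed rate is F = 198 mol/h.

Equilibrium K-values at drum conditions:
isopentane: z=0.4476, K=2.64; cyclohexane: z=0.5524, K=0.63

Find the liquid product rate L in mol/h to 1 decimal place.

Material balance + equilibrium reduce to Σ zᵢ(Kᵢ−1)/(1+ψ(Kᵢ−1)) = 0.
Feasibility: ΣzᵢKᵢ = 1.5297, Σzᵢ/Kᵢ = 1.0464 — both > 1, two phases present.
Iterate (Newton) starting at ψ = 0.5:
  ψ = 0.5000: g = 0.15255, g' = -0.4773 → ψ = 0.8196
  ψ = 0.8196: g = 0.01980, g' = -0.3749 → ψ = 0.8724
  ψ = 0.8724: g = 0.00017, g' = -0.3686 → ψ = 0.8729
Converged at ψ = 0.8729.
Then V = ψ·F = 0.8729·198 = 172.8 mol/h and L = F − V = 25.2 mol/h.

L = 25.2 mol/h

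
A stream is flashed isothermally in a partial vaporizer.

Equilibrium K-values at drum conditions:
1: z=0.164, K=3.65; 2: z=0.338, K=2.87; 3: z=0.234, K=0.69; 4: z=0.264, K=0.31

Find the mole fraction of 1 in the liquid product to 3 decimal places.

x_1 = 0.059

Material balance + equilibrium reduce to Σ zᵢ(Kᵢ−1)/(1+V/F(Kᵢ−1)) = 0.
Check two-phase: ΣzᵢKᵢ = 1.812 > 1 and Σzᵢ/Kᵢ = 1.353 > 1, so g(0) = 0.812 > 0 and g(1) = -0.353 < 0.
Newton–Raphson from V/F = 0.68:
  V/F = 0.680: g = -0.0017, g' = -0.858 → V/F = 0.678
Converged at V/F = 0.678.
Compositions from xᵢ = zᵢ/(1+V/F(Kᵢ−1)), yᵢ = Kᵢxᵢ:
  1: x = 0.059, y = 0.214
  2: x = 0.149, y = 0.428
  3: x = 0.296, y = 0.204
  4: x = 0.496, y = 0.154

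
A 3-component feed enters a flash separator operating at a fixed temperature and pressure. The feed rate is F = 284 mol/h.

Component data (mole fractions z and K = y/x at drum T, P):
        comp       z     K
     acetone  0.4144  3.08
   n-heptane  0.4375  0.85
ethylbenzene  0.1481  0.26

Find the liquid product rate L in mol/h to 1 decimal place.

L = 64.4 mol/h

Newton–Raphson from V/F = 0.45:
  V/F = 0.4500: g = 0.21054, g' = -0.6720 → V/F = 0.7633
  V/F = 0.7633: g = 0.00712, g' = -0.7086 → V/F = 0.7734
  V/F = 0.7734: g = -0.00005, g' = -0.7194 → V/F = 0.7733
Converged at V/F = 0.7733.
Then V = V/F·F = 0.7733·284 = 219.6 mol/h and L = F − V = 64.4 mol/h.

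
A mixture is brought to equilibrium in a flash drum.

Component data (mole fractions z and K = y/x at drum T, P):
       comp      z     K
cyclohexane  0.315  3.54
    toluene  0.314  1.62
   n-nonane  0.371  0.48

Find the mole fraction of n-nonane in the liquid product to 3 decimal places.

x_n-nonane = 0.704

Material balance + equilibrium reduce to Σ zᵢ(Kᵢ−1)/(1+ψ(Kᵢ−1)) = 0.
Feasibility: ΣzᵢKᵢ = 1.802, Σzᵢ/Kᵢ = 1.056 — both > 1, two phases present.
Newton iteration, ψ⁰ = 0.5:
  ψ = 0.500: g = 0.2404, g' = -0.648 → ψ = 0.871
  ψ = 0.871: g = 0.0229, g' = -0.583 → ψ = 0.910
Converged at ψ = 0.910.
Compositions from xᵢ = zᵢ/(1+ψ(Kᵢ−1)), yᵢ = Kᵢxᵢ:
  cyclohexane: x = 0.095, y = 0.337
  toluene: x = 0.201, y = 0.325
  n-nonane: x = 0.704, y = 0.338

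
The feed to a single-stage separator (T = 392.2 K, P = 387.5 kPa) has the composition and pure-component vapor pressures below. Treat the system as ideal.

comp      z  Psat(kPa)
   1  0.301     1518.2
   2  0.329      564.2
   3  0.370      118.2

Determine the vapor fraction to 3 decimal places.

ψ = 0.596

Raoult's law: Kᵢ = Pᵢˢᵃᵗ/P = Pᵢˢᵃᵗ/387.5.
  K_1 = 1518.2/387.5 = 3.91794, K_2 = 564.2/387.5 = 1.45600, K_3 = 118.2/387.5 = 0.30503
Newton–Raphson from ψ = 0.5:
  ψ = 0.500: g = 0.0853, g' = -0.889 → ψ = 0.596
Converged at ψ = 0.596.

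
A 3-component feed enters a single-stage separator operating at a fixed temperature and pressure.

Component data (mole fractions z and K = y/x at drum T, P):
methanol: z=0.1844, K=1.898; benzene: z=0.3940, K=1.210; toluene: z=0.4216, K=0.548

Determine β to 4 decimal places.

Material balance + equilibrium reduce to Σ zᵢ(Kᵢ−1)/(1+β(Kᵢ−1)) = 0.
g(0) = ΣzᵢKᵢ − 1 = 0.0578 and g(1) = 1 − Σzᵢ/Kᵢ = -0.1921, so a root lies in (0, 1).
Newton iteration, β⁰ = 0.5:
  β = 0.5000: g = -0.05705, g' = -0.2288 → β = 0.2507
  β = 0.2507: g = -0.00115, g' = -0.2243 → β = 0.2456
Converged at β = 0.2456.

β = 0.2456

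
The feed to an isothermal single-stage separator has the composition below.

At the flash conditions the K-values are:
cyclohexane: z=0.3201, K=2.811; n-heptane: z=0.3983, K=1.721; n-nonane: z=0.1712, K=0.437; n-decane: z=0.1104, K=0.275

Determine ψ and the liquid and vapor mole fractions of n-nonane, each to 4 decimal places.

ψ = 0.8652, x_n-nonane = 0.3338, y_n-nonane = 0.1459

Rachford–Rice: g(ψ) = Σ zᵢ(Kᵢ−1)/(1+ψ(Kᵢ−1)) = 0.
Feasibility: ΣzᵢKᵢ = 1.6904, Σzᵢ/Kᵢ = 1.1385 — both > 1, two phases present.
Iterate (Newton) starting at ψ = 0.44:
  ψ = 0.4400: g = 0.29498, g' = -0.6655 → ψ = 0.8832
  ψ = 0.8832: g = -0.01582, g' = -0.8960 → ψ = 0.8656
  ψ = 0.8656: g = -0.00030, g' = -0.8625 → ψ = 0.8652
Converged at ψ = 0.8652.
Compositions from xᵢ = zᵢ/(1+ψ(Kᵢ−1)), yᵢ = Kᵢxᵢ:
  cyclohexane: x = 0.1247, y = 0.3505
  n-heptane: x = 0.2453, y = 0.4221
  n-nonane: x = 0.3338, y = 0.1459
  n-decane: x = 0.2962, y = 0.0815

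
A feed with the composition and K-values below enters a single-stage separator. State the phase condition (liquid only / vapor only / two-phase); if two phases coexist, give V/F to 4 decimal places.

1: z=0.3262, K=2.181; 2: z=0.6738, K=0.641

ΣzᵢKᵢ = 1.1433; Σzᵢ/Kᵢ = 1.2007.
Both exceed 1, so a two-phase solution exists.
Let ψ = V/F and solve Σ zᵢ(Kᵢ−1)/(1+ψ(Kᵢ−1)) = 0.
Binary case is linear: z₁(K₁−1)(1+ψ(K₂−1)) + z₂(K₂−1)(1+ψ(K₁−1)) = 0
⇒ ψ = [z₁(K₁−1)+z₂(K₂−1)] / [−(K₁−1)(K₂−1)] = 0.14335/0.42398 = 0.3381

two-phase, V/F = 0.3381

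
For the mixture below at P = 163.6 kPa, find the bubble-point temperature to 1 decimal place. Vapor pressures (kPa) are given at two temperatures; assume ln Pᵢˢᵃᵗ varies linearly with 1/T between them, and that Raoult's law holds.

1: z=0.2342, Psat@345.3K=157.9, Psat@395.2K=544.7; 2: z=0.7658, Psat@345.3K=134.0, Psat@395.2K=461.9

T = 351.0 K

Bubble-point temperature: ΣzᵢPᵢˢᵃᵗ(T) = P. Interpolate ln Pᵢˢᵃᵗ = aᵢ + bᵢ/T.
  T = 345.3 K: ΣzᵢPᵢˢᵃᵗ = 139.60 kPa
  T = 395.2 K: ΣzᵢPᵢˢᵃᵗ = 481.29 kPa
  T = 370.2 K: ΣzᵢPᵢˢᵃᵗ = 269.91 kPa
  T = 357.8 K: ΣzᵢPᵢˢᵃᵗ = 196.61 kPa
  T = 351.6 K: ΣzᵢPᵢˢᵃᵗ = 166.40 kPa
  T = 348.5 K: ΣzᵢPᵢˢᵃᵗ = 152.75 kPa
  T = 350.1 K: ΣzᵢPᵢˢᵃᵗ = 159.68 kPa
Interpolating between 350.1 K and 351.6 K gives T ≈ 351.0 K.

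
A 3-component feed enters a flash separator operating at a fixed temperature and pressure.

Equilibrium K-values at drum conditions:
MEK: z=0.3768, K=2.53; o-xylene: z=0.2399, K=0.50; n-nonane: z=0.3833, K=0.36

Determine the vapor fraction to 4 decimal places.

ψ = 0.2342

Material balance + equilibrium reduce to Σ zᵢ(Kᵢ−1)/(1+ψ(Kᵢ−1)) = 0.
Feasibility: ΣzᵢKᵢ = 1.2112, Σzᵢ/Kᵢ = 1.6935 — both > 1, two phases present.
Iterate (Newton) starting at ψ = 0.47:
  ψ = 0.4700: g = -0.17229, g' = -0.7221 → ψ = 0.2314
  ψ = 0.2314: g = 0.00217, g' = -0.7741 → ψ = 0.2342
Converged at ψ = 0.2342.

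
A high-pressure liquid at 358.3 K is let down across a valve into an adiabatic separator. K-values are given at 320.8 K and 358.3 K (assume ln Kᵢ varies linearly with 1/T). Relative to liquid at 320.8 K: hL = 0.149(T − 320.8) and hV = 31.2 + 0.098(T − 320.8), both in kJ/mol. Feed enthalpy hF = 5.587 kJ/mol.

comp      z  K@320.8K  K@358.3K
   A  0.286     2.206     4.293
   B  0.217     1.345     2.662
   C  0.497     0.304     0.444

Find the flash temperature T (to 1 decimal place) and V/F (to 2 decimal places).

Adiabatic flash: solve Rachford–Rice at each trial T, then check hF = ψ·hV(T) + (1−ψ)·hL(T).
  T = 320.8 K: K = (2.206, 1.345, 0.304), RR gives ψ = 0.113, H_out = 3.534 kJ/mol
  T = 358.3 K: K = (4.293, 2.662, 0.444), RR gives ψ = 0.699, H_out = 26.062 kJ/mol
  T = 339.6 K: K = (3.137, 1.930, 0.371), RR gives ψ = 0.472, H_out = 17.089 kJ/mol
  T = 330.2 K: K = (2.644, 1.619, 0.337), RR gives ψ = 0.323, H_out = 11.315 kJ/mol
  T = 325.5 K: K = (2.418, 1.478, 0.320), RR gives ψ = 0.228, H_out = 7.771 kJ/mol
  T = 323.1 K: K = (2.308, 1.409, 0.312), RR gives ψ = 0.173, H_out = 5.710 kJ/mol
Linear interpolation between T = 320.8 (H_out = 3.534) and T = 323.1 (H_out = 5.710) on hF = 5.587 gives T ≈ 323.0 K, at which ψ = 0.17.

T = 323.0 K, V/F = 0.17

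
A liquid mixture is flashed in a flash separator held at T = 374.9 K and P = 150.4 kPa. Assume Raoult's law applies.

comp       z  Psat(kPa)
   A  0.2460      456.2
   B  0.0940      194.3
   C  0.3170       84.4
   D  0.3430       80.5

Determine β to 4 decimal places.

β = 0.2837

Raoult's law: Kᵢ = Pᵢˢᵃᵗ/P = Pᵢˢᵃᵗ/150.4.
  K_A = 456.2/150.4 = 3.033245, K_B = 194.3/150.4 = 1.291888, K_C = 84.4/150.4 = 0.561170, K_D = 80.5/150.4 = 0.535239
Iterate (Newton) starting at β = 0.68:
  β = 0.6800: g = -0.19853, g' = -0.4671 → β = 0.2550
  β = 0.2550: g = 0.01745, g' = -0.6207 → β = 0.2831
  β = 0.2831: g = 0.00038, g' = -0.5943 → β = 0.2837
Converged at β = 0.2837.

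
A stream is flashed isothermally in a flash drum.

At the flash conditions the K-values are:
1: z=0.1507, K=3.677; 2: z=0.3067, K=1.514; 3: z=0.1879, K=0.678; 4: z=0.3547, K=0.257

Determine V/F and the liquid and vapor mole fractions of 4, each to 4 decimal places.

V/F = 0.2395, x_4 = 0.4315, y_4 = 0.1109

Iterate (Newton) starting at V/F = 0.5:
  V/F = 0.5000: g = -0.19351, g' = -0.7722 → V/F = 0.2494
  V/F = 0.2494: g = -0.00762, g' = -0.7700 → V/F = 0.2395
Converged at V/F = 0.2395.
Compositions from xᵢ = zᵢ/(1+V/F(Kᵢ−1)), yᵢ = Kᵢxᵢ:
  1: x = 0.0918, y = 0.3376
  2: x = 0.2731, y = 0.4134
  3: x = 0.2036, y = 0.1380
  4: x = 0.4315, y = 0.1109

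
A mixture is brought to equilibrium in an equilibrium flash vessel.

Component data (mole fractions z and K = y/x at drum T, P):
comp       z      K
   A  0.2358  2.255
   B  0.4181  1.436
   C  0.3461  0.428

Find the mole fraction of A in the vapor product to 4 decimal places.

Let β = V/F and solve Σ zᵢ(Kᵢ−1)/(1+β(Kᵢ−1)) = 0.
Feasibility: ΣzᵢKᵢ = 1.2803, Σzᵢ/Kᵢ = 1.2044 — both > 1, two phases present.
Newton iteration, β⁰ = 0.5:
  β = 0.5000: g = 0.05423, g' = -0.4159 → β = 0.6304
  β = 0.6304: g = -0.00140, g' = -0.4416 → β = 0.6272
Converged at β = 0.6272.
Compositions from xᵢ = zᵢ/(1+β(Kᵢ−1)), yᵢ = Kᵢxᵢ:
  A: x = 0.1319, y = 0.2975
  B: x = 0.3283, y = 0.4715
  C: x = 0.5397, y = 0.2310

y_A = 0.2975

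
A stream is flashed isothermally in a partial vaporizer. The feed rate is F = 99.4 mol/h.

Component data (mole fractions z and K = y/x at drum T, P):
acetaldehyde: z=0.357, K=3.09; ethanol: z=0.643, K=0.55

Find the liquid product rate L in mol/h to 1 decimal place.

Material balance + equilibrium reduce to Σ zᵢ(Kᵢ−1)/(1+ψ(Kᵢ−1)) = 0.
Feasibility: ΣzᵢKᵢ = 1.457, Σzᵢ/Kᵢ = 1.285 — both > 1, two phases present.
Binary case is linear: z₁(K₁−1)(1+ψ(K₂−1)) + z₂(K₂−1)(1+ψ(K₁−1)) = 0
⇒ ψ = [z₁(K₁−1)+z₂(K₂−1)] / [−(K₁−1)(K₂−1)] = 0.4568/0.9405 = 0.486
Then V = ψ·F = 0.4857·99.4 = 48.3 mol/h and L = F − V = 51.1 mol/h.

L = 51.1 mol/h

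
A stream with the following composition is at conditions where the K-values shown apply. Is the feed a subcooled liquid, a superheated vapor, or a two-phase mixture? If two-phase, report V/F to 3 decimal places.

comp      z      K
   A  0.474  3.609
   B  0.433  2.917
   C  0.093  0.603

superheated vapor

ΣzᵢKᵢ = 3.030; Σzᵢ/Kᵢ = 0.434.
Since Σzᵢ/Kᵢ < 1 the mixture is above its dew point — single vapor phase.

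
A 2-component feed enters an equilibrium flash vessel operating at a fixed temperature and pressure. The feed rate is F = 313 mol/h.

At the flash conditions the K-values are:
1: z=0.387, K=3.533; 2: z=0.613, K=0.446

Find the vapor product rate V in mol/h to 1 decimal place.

Rachford–Rice: g(β) = Σ zᵢ(Kᵢ−1)/(1+β(Kᵢ−1)) = 0.
g(0) = ΣzᵢKᵢ − 1 = 0.641 and g(1) = 1 − Σzᵢ/Kᵢ = -0.484, so a root lies in (0, 1).
Binary case is linear: z₁(K₁−1)(1+β(K₂−1)) + z₂(K₂−1)(1+β(K₁−1)) = 0
⇒ β = [z₁(K₁−1)+z₂(K₂−1)] / [−(K₁−1)(K₂−1)] = 0.6407/1.4033 = 0.457
Then V = β·F = 0.4566·313 = 142.9 mol/h and L = F − V = 170.1 mol/h.

V = 142.9 mol/h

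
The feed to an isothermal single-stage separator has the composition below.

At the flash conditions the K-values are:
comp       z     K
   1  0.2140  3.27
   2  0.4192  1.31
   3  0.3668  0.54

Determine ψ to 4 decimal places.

Let ψ = V/F and solve Σ zᵢ(Kᵢ−1)/(1+ψ(Kᵢ−1)) = 0.
Check two-phase: ΣzᵢKᵢ = 1.4470 > 1 and Σzᵢ/Kᵢ = 1.0647 > 1, so g(0) = 0.4470 > 0 and g(1) = -0.0647 < 0.
Iterate (Newton) starting at ψ = 0.5:
  ψ = 0.5000: g = 0.12092, g' = -0.4030 → ψ = 0.8000
  ψ = 0.8000: g = 0.00965, g' = -0.3592 → ψ = 0.8269
  ψ = 0.8269: g = -0.00002, g' = -0.3609 → ψ = 0.8268
Converged at ψ = 0.8268.

ψ = 0.8268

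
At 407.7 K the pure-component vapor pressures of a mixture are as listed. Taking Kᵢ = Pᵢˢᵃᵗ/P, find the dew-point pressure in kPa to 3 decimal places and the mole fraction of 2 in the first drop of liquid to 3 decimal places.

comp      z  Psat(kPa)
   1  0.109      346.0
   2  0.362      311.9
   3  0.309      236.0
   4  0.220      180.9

At the dew point ψ → 1, so Σzᵢ/Kᵢ = 1 with Kᵢ = Pᵢˢᵃᵗ/P ⇒ 1/P = Σzᵢ/Pᵢˢᵃᵗ.
1/P = 0.109/346.0 + 0.362/311.9 + 0.309/236.0 + 0.220/180.9 = 0.004001 ⇒ P = 249.930 kPa
xᵢ = zᵢP/Pᵢˢᵃᵗ ⇒ x_2 = 0.362·249.930/311.9 = 0.290

Pdew = 249.930 kPa, x_2 = 0.290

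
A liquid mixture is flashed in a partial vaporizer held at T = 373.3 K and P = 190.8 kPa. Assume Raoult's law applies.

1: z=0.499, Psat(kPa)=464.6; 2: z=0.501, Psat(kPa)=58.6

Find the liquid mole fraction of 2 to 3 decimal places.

x_2 = 0.674

Raoult's law: Kᵢ = Pᵢˢᵃᵗ/P = Pᵢˢᵃᵗ/190.8.
  K_1 = 464.6/190.8 = 2.43501, K_2 = 58.6/190.8 = 0.30713
Binary case is linear: z₁(K₁−1)(1+ψ(K₂−1)) + z₂(K₂−1)(1+ψ(K₁−1)) = 0
⇒ ψ = [z₁(K₁−1)+z₂(K₂−1)] / [−(K₁−1)(K₂−1)] = 0.3689/0.9943 = 0.371
Compositions from xᵢ = zᵢ/(1+ψ(Kᵢ−1)), yᵢ = Kᵢxᵢ:
  1: x = 0.326, y = 0.793
  2: x = 0.674, y = 0.207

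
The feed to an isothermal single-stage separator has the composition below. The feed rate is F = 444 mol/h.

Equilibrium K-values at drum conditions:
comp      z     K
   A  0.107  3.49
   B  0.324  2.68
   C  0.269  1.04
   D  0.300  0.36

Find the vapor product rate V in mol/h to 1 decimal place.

V = 317.2 mol/h

Rachford–Rice: g(β) = Σ zᵢ(Kᵢ−1)/(1+β(Kᵢ−1)) = 0.
Feasibility: ΣzᵢKᵢ = 1.630, Σzᵢ/Kᵢ = 1.244 — both > 1, two phases present.
Iterate (Newton) starting at β = 0.5:
  β = 0.500: g = 0.1427, g' = -0.668 → β = 0.714
Converged at β = 0.714.
Then V = β·F = 0.7144·444 = 317.2 mol/h and L = F − V = 126.8 mol/h.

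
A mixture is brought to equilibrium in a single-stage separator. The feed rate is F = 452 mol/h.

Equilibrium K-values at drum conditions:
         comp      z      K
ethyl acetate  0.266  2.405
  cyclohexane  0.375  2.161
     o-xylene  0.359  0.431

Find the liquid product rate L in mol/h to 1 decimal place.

Material balance + equilibrium reduce to Σ zᵢ(Kᵢ−1)/(1+β(Kᵢ−1)) = 0.
Feasibility: ΣzᵢKᵢ = 1.605, Σzᵢ/Kᵢ = 1.117 — both > 1, two phases present.
Newton iteration, β⁰ = 0.55:
  β = 0.550: g = 0.1792, g' = -0.602 → β = 0.848
  β = 0.848: g = -0.0047, g' = -0.672 → β = 0.841
Converged at β = 0.841.
Then V = β·F = 0.8408·452 = 380.0 mol/h and L = F − V = 72.0 mol/h.

L = 72.0 mol/h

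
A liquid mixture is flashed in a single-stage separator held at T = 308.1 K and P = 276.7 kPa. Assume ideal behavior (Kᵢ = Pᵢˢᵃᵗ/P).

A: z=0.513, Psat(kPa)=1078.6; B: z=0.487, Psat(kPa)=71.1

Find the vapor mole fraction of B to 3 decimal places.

y_B = 0.205

Raoult's law: Kᵢ = Pᵢˢᵃᵗ/P = Pᵢˢᵃᵗ/276.7.
  K_A = 1078.6/276.7 = 3.89808, K_B = 71.1/276.7 = 0.25696
Let ψ = V/F and solve Σ zᵢ(Kᵢ−1)/(1+ψ(Kᵢ−1)) = 0.
g(0) = ΣzᵢKᵢ − 1 = 1.125 and g(1) = 1 − Σzᵢ/Kᵢ = -1.027, so a root lies in (0, 1).
Binary case is linear: z₁(K₁−1)(1+ψ(K₂−1)) + z₂(K₂−1)(1+ψ(K₁−1)) = 0
⇒ ψ = [z₁(K₁−1)+z₂(K₂−1)] / [−(K₁−1)(K₂−1)] = 1.1249/2.1534 = 0.522
Compositions from xᵢ = zᵢ/(1+ψ(Kᵢ−1)), yᵢ = Kᵢxᵢ:
  A: x = 0.204, y = 0.795
  B: x = 0.796, y = 0.205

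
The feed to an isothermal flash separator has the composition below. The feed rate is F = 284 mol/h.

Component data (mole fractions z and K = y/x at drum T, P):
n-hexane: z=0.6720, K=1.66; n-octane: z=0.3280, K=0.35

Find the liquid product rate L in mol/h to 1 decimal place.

L = 131.5 mol/h

Iterate (Newton) starting at β = 0.41:
  β = 0.4100: g = 0.05840, g' = -0.4389 → β = 0.5431
  β = 0.5431: g = -0.00302, g' = -0.4897 → β = 0.5369
Converged at β = 0.5369.
Then V = β·F = 0.5369·284 = 152.5 mol/h and L = F − V = 131.5 mol/h.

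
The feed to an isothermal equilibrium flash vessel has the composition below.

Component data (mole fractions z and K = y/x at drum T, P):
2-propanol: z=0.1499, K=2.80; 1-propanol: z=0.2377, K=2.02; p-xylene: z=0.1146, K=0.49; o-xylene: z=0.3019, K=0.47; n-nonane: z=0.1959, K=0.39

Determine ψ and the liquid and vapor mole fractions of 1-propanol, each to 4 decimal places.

ψ = 0.2296, x_1-propanol = 0.1926, y_1-propanol = 0.3890

Rachford–Rice: g(ψ) = Σ zᵢ(Kᵢ−1)/(1+ψ(Kᵢ−1)) = 0.
Feasibility: ΣzᵢKᵢ = 1.1743, Σzᵢ/Kᵢ = 1.5497 — both > 1, two phases present.
Iterate (Newton) starting at ψ = 0.68:
  ψ = 0.6800: g = -0.27936, g' = -0.6744 → ψ = 0.2658
  ψ = 0.2658: g = -0.02322, g' = -0.6339 → ψ = 0.2291
  ψ = 0.2291: g = 0.00033, g' = -0.6525 → ψ = 0.2296
Converged at ψ = 0.2296.
Compositions from xᵢ = zᵢ/(1+ψ(Kᵢ−1)), yᵢ = Kᵢxᵢ:
  2-propanol: x = 0.1061, y = 0.2970
  1-propanol: x = 0.1926, y = 0.3890
  p-xylene: x = 0.1298, y = 0.0636
  o-xylene: x = 0.3437, y = 0.1616
  n-nonane: x = 0.2278, y = 0.0888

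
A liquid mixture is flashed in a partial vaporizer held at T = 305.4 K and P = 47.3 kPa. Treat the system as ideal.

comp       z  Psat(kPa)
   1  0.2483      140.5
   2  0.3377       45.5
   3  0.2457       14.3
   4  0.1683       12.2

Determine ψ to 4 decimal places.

Raoult's law: Kᵢ = Pᵢˢᵃᵗ/P = Pᵢˢᵃᵗ/47.3.
  K_1 = 140.5/47.3 = 2.970402, K_2 = 45.5/47.3 = 0.961945, K_3 = 14.3/47.3 = 0.302326, K_4 = 12.2/47.3 = 0.257928
Rachford–Rice: g(ψ) = Σ zᵢ(Kᵢ−1)/(1+ψ(Kᵢ−1)) = 0.
Check two-phase: ΣzᵢKᵢ = 1.1801 > 1 and Σzᵢ/Kᵢ = 1.8999 > 1, so g(0) = 0.1801 > 0 and g(1) = -0.8999 < 0.
Iterate (Newton) starting at ψ = 0.47:
  ψ = 0.4700: g = -0.20590, g' = -0.7437 → ψ = 0.1931
  ψ = 0.1931: g = -0.00245, g' = -0.7923 → ψ = 0.1900
Converged at ψ = 0.1900.

ψ = 0.1900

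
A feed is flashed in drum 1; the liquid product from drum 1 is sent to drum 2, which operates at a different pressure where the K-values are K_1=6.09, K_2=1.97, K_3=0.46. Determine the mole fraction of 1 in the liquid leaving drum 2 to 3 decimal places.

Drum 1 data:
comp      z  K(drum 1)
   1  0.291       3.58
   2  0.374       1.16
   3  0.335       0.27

x_1 (drum 2) = 0.035

Drum 1:
Newton–Raphson from ψ₁ = 0.56:
  ψ₁ = 0.560: g = -0.0516, g' = -0.843 → ψ₁ = 0.499
  ψ₁ = 0.499: g = -0.0008, g' = -0.820 → ψ₁ = 0.498
Converged at ψ₁ = 0.498.
Drum-1 compositions:
  1: x = 0.127, y = 0.456
  2: x = 0.346, y = 0.402
  3: x = 0.526, y = 0.142
Drum-2 feed = drum-1 liquid: z₂ = (0.1274, 0.3464, 0.5262).
Drum 2:
Rachford–Rice: g(ψ₂) = Σ zᵢ(Kᵢ−1)/(1+ψ₂(Kᵢ−1)) = 0.
Feasibility: ΣzᵢKᵢ = 1.700, Σzᵢ/Kᵢ = 1.341 — both > 1, two phases present.
Newton iteration, ψ₂⁰ = 0.36:
  ψ₂ = 0.360: g = 0.1253, g' = -0.827 → ψ₂ = 0.512
  ψ₂ = 0.512: g = 0.0120, g' = -0.693 → ψ₂ = 0.529
Converged at ψ₂ = 0.529.
  1: x = 0.035, y = 0.210
  2: x = 0.229, y = 0.451
  3: x = 0.737, y = 0.339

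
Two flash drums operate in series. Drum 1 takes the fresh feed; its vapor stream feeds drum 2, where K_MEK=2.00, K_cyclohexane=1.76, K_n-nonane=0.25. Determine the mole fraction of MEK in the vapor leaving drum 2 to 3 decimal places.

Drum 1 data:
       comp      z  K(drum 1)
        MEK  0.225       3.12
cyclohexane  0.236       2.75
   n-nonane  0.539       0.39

Drum 1:
Material balance + equilibrium reduce to Σ zᵢ(Kᵢ−1)/(1+ψ₁(Kᵢ−1)) = 0.
Check two-phase: ΣzᵢKᵢ = 1.561 > 1 and Σzᵢ/Kᵢ = 1.540 > 1, so g(0) = 0.561 > 0 and g(1) = -0.540 < 0.
Newton iteration, ψ₁⁰ = 0.43:
  ψ₁ = 0.430: g = 0.0395, g' = -0.881 → ψ₁ = 0.475
Converged at ψ₁ = 0.475.
Drum-1 compositions:
  MEK: x = 0.112, y = 0.350
  cyclohexane: x = 0.129, y = 0.354
  n-nonane: x = 0.759, y = 0.296
Drum-2 feed = drum-1 vapor: z₂ = (0.3497, 0.3543, 0.2960).
Drum 2:
Material balance + equilibrium reduce to Σ zᵢ(Kᵢ−1)/(1+ψ₂(Kᵢ−1)) = 0.
Check two-phase: ΣzᵢKᵢ = 1.397 > 1 and Σzᵢ/Kᵢ = 1.560 > 1, so g(0) = 0.397 > 0 and g(1) = -0.560 < 0.
Newton–Raphson from ψ₂ = 0.5:
  ψ₂ = 0.500: g = 0.0730, g' = -0.689 → ψ₂ = 0.606
  ψ₂ = 0.606: g = -0.0049, g' = -0.791 → ψ₂ = 0.600
Converged at ψ₂ = 0.600.
  MEK: x = 0.219, y = 0.437
  cyclohexane: x = 0.243, y = 0.428
  n-nonane: x = 0.538, y = 0.135

y_MEK (drum 2) = 0.437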